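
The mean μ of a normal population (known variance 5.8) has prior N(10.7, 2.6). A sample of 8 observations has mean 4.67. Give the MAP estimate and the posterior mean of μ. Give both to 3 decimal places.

Posterior for μ is Normal. Precision-weighted mean: (1/2.6·10.7 + 8/5.8·4.67) / (1/2.6 + 8/5.8) = 5.985.
A Normal posterior is symmetric, so mode = mean.

MAP estimate = 5.985, posterior mean = 5.985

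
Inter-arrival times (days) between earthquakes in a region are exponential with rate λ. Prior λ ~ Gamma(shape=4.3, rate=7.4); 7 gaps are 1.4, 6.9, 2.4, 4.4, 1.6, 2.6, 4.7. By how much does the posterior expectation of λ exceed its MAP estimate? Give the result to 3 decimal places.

0.032

Σ times = 24.0. Posterior: Gamma(shape = 4.3+7 = 11.3, rate = 7.4+24.0 = 31.4).
Mode = (α−1)/β = 10.3/31.4 = 0.328.
Mean = α/β = 11.3/31.4 = 0.360.
Difference = 0.360 − 0.328 = 0.032.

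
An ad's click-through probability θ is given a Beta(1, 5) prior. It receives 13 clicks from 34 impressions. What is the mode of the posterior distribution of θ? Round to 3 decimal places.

Posterior: Beta(1+13, 5+21) = Beta(14, 26).
Mode = (14−1)/(14+26−2) = 13/38 = 0.342.
Mean = 14/(14+26) = 14/40 = 0.350.
This is the posterior mode — the MAP estimate.

0.342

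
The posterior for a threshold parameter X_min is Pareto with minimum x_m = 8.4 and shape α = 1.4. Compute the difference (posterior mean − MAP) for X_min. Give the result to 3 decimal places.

The Pareto density is strictly decreasing on [x_m, ∞), so the mode is x_m = 8.400.
Mean = α·x_m/(α−1) = 1.4·8.4/0.4 = 29.400.
Difference = 29.400 − 8.400 = 21.000.

21.000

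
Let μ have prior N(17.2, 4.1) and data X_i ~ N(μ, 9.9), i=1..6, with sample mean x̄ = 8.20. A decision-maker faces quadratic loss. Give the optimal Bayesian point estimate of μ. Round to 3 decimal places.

10.783

Posterior for μ is Normal. Precision-weighted mean: (1/4.1·17.2 + 6/9.9·8.20) / (1/4.1 + 6/9.9) = 10.783.
A Normal posterior is symmetric, so mode = mean.
Quadratic loss ⇒ the optimal estimator is the posterior mean.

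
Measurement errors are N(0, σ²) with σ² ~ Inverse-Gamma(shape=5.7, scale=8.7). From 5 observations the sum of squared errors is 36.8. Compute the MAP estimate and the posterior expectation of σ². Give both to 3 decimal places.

MAP: 2.946. Posterior mean: 3.764.

Posterior: Inverse-Gamma(shape = 5.7+5/2 = 8.2, scale = 8.7+36.8/2 = 27.1).
Mode = β/(α+1) = 27.1/9.2 = 2.946.
Mean = β/(α−1) = 27.1/7.2 = 3.764.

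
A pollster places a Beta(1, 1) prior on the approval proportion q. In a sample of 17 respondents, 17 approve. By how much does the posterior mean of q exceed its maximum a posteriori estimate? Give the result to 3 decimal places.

Posterior: Beta(1+17, 1+0) = Beta(18, 1).
Since β = 1 ≤ 1 and α > 1, the Beta density is monotone increasing on [0,1]; the mode is at 1.
Mean = 18/(18+1) = 0.947.
Difference = 0.947 − 1.000 = -0.053.
The mean is pulled below the mode by the posterior's left skew.

-0.053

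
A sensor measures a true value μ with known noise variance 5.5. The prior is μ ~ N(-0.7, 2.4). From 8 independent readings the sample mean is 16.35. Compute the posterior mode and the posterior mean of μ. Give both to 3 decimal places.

Posterior for μ is Normal. Precision-weighted mean: (1/2.4·-0.7 + 8/5.5·16.35) / (1/2.4 + 8/5.5) = 12.553.
A Normal posterior is symmetric, so mode = mean.

μ_MAP = 12.553, E[μ|data] = 12.553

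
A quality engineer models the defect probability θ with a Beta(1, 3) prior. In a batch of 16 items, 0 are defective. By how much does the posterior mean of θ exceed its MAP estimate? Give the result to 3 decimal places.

0.050

Posterior: Beta(1+0, 3+16) = Beta(1, 19).
Since α = 1 ≤ 1 and β > 1, the Beta density is monotone decreasing on [0,1]; the mode is at 0.
Mean = 1/(1+19) = 0.050.
Difference = 0.050 − 0.000 = 0.050.
Right-skewed posterior ⇒ mode < mean.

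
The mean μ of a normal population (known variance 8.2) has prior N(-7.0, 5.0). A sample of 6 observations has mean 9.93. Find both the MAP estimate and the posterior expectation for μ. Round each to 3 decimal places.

Posterior for μ is Normal. Precision-weighted mean: (1/5.0·-7.0 + 6/8.2·9.93) / (1/5.0 + 6/8.2) = 6.296.
A Normal posterior is symmetric, so mode = mean.

MAP estimate = 6.296, posterior expectation = 6.296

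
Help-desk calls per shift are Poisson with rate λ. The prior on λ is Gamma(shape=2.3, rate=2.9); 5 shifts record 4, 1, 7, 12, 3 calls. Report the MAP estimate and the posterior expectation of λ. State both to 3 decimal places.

Σ counts = 27. Posterior: Gamma(shape = 2.3+27 = 29.3, rate = 2.9+5 = 7.9).
Mode = (α−1)/β = 28.3/7.9 = 3.582.
Mean = α/β = 29.3/7.9 = 3.709.

MAP = 3.582; posterior mean = 3.709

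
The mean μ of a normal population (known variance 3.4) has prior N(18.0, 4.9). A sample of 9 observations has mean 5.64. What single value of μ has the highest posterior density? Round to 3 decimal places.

6.525

Posterior for μ is Normal. Precision-weighted mean: (1/4.9·18.0 + 9/3.4·5.64) / (1/4.9 + 9/3.4) = 6.525.
A Normal posterior is symmetric, so mode = mean.
This is the posterior mode — the MAP estimate.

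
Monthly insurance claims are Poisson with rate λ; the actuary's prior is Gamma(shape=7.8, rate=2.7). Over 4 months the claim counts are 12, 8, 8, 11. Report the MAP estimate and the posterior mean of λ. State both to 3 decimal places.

MAP estimate = 6.836, posterior mean = 6.985

Σ counts = 39. Posterior: Gamma(shape = 7.8+39 = 46.8, rate = 2.7+4 = 6.7).
Mode = (α−1)/β = 45.8/6.7 = 6.836.
Mean = α/β = 46.8/6.7 = 6.985.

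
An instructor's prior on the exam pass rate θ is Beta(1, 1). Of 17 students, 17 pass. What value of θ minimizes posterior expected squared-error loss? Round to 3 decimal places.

Posterior: Beta(1+17, 1+0) = Beta(18, 1).
Since β = 1 ≤ 1 and α > 1, the Beta density is monotone increasing on [0,1]; the mode is at 1.
Mean = 18/(18+1) = 0.947.
Squared-error loss ⇒ the optimal estimator is the posterior mean.

0.947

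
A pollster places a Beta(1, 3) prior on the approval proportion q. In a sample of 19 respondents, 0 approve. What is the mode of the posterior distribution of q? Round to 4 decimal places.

0.0000

Posterior: Beta(1+0, 3+19) = Beta(1, 22).
Since α = 1 ≤ 1 and β > 1, the Beta density is monotone decreasing on [0,1]; the mode is at 0.
Mean = 1/(1+22) = 0.0435.
This is the posterior mode — the MAP estimate.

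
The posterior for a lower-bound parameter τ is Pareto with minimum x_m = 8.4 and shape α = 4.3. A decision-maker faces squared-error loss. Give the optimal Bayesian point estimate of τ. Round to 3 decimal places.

The Pareto density is strictly decreasing on [x_m, ∞), so the mode is x_m = 8.400.
Mean = α·x_m/(α−1) = 4.3·8.4/3.3 = 10.945.
Squared-error loss ⇒ the optimal estimator is the posterior mean.

10.945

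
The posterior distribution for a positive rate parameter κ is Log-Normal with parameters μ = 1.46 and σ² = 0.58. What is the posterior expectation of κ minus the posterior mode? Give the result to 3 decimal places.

3.344

Mode = exp(μ − σ²) = exp(0.88) = 2.411.
Mean = exp(μ + σ²/2) = exp(1.750) = 5.755.
Difference = 5.755 − 2.411 = 3.344.
The posterior is right-skewed, so the mean exceeds the mode.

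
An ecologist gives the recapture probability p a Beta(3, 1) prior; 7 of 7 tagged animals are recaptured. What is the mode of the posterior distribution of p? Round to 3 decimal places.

1.000

Posterior: Beta(3+7, 1+0) = Beta(10, 1).
Since β = 1 ≤ 1 and α > 1, the Beta density is monotone increasing on [0,1]; the mode is at 1.
Mean = 10/(10+1) = 0.909.
This is the posterior mode — the MAP estimate.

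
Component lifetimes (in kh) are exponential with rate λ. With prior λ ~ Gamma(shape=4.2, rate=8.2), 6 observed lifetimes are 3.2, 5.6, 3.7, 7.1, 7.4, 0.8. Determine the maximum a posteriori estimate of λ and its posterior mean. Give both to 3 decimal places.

Σ times = 27.8. Posterior: Gamma(shape = 4.2+6 = 10.2, rate = 8.2+27.8 = 36.0).
Mode = (α−1)/β = 9.2/36.0 = 0.256.
Mean = α/β = 10.2/36.0 = 0.283.

MAP = 0.256; posterior mean = 0.283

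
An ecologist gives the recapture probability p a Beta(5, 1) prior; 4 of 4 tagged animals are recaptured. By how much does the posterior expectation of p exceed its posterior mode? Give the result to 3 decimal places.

-0.100

Posterior: Beta(5+4, 1+0) = Beta(9, 1).
Since β = 1 ≤ 1 and α > 1, the Beta density is monotone increasing on [0,1]; the mode is at 1.
Mean = 9/(9+1) = 0.900.
Difference = 0.900 − 1.000 = -0.100.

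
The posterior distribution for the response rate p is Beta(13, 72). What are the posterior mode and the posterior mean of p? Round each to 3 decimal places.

posterior mode = 0.145, posterior mean = 0.153

Mode = (13−1)/(13+72−2) = 12/83 = 0.145.
Mean = 13/(13+72) = 13/85 = 0.153.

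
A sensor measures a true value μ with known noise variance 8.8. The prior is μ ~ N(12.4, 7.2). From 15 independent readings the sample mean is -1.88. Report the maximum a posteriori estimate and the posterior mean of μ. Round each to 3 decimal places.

Posterior for μ is Normal. Precision-weighted mean: (1/7.2·12.4 + 15/8.8·-1.88) / (1/7.2 + 15/8.8) = -0.804.
A Normal posterior is symmetric, so mode = mean.

MAP = -0.804; posterior mean = -0.804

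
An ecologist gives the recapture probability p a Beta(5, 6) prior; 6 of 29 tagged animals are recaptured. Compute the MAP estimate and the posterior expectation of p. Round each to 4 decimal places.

MAP: 0.2632. Posterior mean: 0.2750.

Posterior: Beta(5+6, 6+23) = Beta(11, 29).
Mode = (11−1)/(11+29−2) = 10/38 = 0.2632.
Mean = 11/(11+29) = 11/40 = 0.2750.
Mean > mode: the posterior has a right tail.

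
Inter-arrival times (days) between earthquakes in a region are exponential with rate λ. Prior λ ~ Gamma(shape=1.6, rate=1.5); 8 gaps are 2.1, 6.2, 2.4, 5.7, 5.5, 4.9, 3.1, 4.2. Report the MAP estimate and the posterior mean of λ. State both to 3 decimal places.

MAP: 0.242. Posterior mean: 0.270.

Σ times = 34.1. Posterior: Gamma(shape = 1.6+8 = 9.6, rate = 1.5+34.1 = 35.6).
Mode = (α−1)/β = 8.6/35.6 = 0.242.
Mean = α/β = 9.6/35.6 = 0.270.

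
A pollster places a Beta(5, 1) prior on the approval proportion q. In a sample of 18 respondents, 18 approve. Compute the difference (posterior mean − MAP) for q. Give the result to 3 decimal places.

-0.042

Posterior: Beta(5+18, 1+0) = Beta(23, 1).
Since β = 1 ≤ 1 and α > 1, the Beta density is monotone increasing on [0,1]; the mode is at 1.
Mean = 23/(23+1) = 0.958.
Difference = 0.958 − 1.000 = -0.042.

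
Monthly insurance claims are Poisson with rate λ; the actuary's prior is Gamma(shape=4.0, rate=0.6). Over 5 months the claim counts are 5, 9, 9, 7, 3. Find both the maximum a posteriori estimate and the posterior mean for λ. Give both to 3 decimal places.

Σ counts = 33. Posterior: Gamma(shape = 4.0+33 = 37.0, rate = 0.6+5 = 5.6).
Mode = (α−1)/β = 36.0/5.6 = 6.429.
Mean = α/β = 37.0/5.6 = 6.607.
Right-skewed posterior ⇒ mode < mean.

maximum a posteriori estimate = 6.429, posterior mean = 6.607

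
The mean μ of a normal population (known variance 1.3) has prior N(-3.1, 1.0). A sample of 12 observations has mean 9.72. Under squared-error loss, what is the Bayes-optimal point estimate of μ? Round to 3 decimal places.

8.467

Posterior for μ is Normal. Precision-weighted mean: (1/1.0·-3.1 + 12/1.3·9.72) / (1/1.0 + 12/1.3) = 8.467.
A Normal posterior is symmetric, so mode = mean.
Squared-error loss ⇒ the optimal estimator is the posterior mean.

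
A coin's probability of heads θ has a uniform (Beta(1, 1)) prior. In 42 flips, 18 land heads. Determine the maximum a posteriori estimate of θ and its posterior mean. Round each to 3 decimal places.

Posterior: Beta(1+18, 1+24) = Beta(19, 25).
Mode = (19−1)/(19+25−2) = 18/42 = 0.429.
With a flat prior the MAP equals the MLE, 18/42.
Mean = 19/(19+25) = 19/44 = 0.432.

MAP = 0.429; posterior mean = 0.432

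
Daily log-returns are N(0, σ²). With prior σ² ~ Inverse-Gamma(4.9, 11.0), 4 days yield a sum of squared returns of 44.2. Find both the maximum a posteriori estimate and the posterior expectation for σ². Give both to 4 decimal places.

Posterior: Inverse-Gamma(shape = 4.9+4/2 = 6.9, scale = 11.0+44.2/2 = 33.1).
Mode = β/(α+1) = 33.1/7.9 = 4.1899.
Mean = β/(α−1) = 33.1/5.9 = 5.6102.

MAP: 4.1899. Posterior mean: 5.6102.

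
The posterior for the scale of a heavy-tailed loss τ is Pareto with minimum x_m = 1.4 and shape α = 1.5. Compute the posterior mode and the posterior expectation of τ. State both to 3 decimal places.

The Pareto density is strictly decreasing on [x_m, ∞), so the mode is x_m = 1.400.
Mean = α·x_m/(α−1) = 1.5·1.4/0.5 = 4.200.
Right-skewed posterior ⇒ mode < mean.

posterior mode = 1.400, posterior expectation = 4.200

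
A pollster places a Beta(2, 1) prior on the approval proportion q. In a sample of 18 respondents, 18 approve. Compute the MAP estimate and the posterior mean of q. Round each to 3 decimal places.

Posterior: Beta(2+18, 1+0) = Beta(20, 1).
Since β = 1 ≤ 1 and α > 1, the Beta density is monotone increasing on [0,1]; the mode is at 1.
Mean = 20/(20+1) = 0.952.

MAP = 1.000, posterior mean = 0.952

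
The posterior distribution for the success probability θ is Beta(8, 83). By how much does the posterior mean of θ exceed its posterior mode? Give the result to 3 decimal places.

0.009

Mode = (8−1)/(8+83−2) = 7/89 = 0.079.
Mean = 8/(8+83) = 8/91 = 0.088.
Difference = 0.088 − 0.079 = 0.009.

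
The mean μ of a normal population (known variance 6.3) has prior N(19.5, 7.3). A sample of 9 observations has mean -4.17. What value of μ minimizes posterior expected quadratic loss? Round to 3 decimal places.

Posterior for μ is Normal. Precision-weighted mean: (1/7.3·19.5 + 9/6.3·-4.17) / (1/7.3 + 9/6.3) = -2.099.
A Normal posterior is symmetric, so mode = mean.
Quadratic loss ⇒ the optimal estimator is the posterior mean.

-2.099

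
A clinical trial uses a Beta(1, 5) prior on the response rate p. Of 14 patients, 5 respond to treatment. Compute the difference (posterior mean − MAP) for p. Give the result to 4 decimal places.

0.0222

Posterior: Beta(1+5, 5+9) = Beta(6, 14).
Mode = (6−1)/(6+14−2) = 5/18 = 0.2778.
Mean = 6/(6+14) = 6/20 = 0.3000.
Difference = 0.3000 − 0.2778 = 0.0222.
Right-skewed posterior ⇒ mode < mean.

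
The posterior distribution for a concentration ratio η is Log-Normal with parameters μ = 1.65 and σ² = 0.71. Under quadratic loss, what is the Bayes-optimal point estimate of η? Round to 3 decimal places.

Mode = exp(μ − σ²) = exp(0.94) = 2.560.
Mean = exp(μ + σ²/2) = exp(2.005) = 7.426.
Quadratic loss ⇒ the optimal estimator is the posterior mean.

7.426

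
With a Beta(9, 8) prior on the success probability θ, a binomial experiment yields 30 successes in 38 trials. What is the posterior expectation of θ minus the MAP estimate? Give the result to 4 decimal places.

-0.0079

Posterior: Beta(9+30, 8+8) = Beta(39, 16).
Mode = (39−1)/(39+16−2) = 38/53 = 0.7170.
Mean = 39/(39+16) = 39/55 = 0.7091.
Difference = 0.7091 − 0.7170 = -0.0079.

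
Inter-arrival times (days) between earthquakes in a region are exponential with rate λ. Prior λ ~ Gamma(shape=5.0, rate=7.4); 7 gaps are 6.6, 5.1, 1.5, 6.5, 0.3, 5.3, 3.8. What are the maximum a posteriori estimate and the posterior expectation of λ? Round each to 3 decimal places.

Σ times = 29.1. Posterior: Gamma(shape = 5.0+7 = 12.0, rate = 7.4+29.1 = 36.5).
Mode = (α−1)/β = 11.0/36.5 = 0.301.
Mean = α/β = 12.0/36.5 = 0.329.
The mean is pulled above the mode by the posterior's right skew.

MAP = 0.301; posterior mean = 0.329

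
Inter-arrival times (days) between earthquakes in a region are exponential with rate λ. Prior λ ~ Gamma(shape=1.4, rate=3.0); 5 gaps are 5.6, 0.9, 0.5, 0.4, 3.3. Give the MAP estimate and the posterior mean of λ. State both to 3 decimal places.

MAP: 0.394. Posterior mean: 0.467.

Σ times = 10.7. Posterior: Gamma(shape = 1.4+5 = 6.4, rate = 3.0+10.7 = 13.7).
Mode = (α−1)/β = 5.4/13.7 = 0.394.
Mean = α/β = 6.4/13.7 = 0.467.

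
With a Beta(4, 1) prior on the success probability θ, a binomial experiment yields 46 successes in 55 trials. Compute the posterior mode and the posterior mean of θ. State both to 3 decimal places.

Posterior: Beta(4+46, 1+9) = Beta(50, 10).
Mode = (50−1)/(50+10−2) = 49/58 = 0.845.
Mean = 50/(50+10) = 50/60 = 0.833.

posterior mode = 0.845, posterior mean = 0.833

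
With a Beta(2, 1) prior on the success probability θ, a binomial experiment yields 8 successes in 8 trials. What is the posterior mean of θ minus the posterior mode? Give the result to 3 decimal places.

-0.091

Posterior: Beta(2+8, 1+0) = Beta(10, 1).
Since β = 1 ≤ 1 and α > 1, the Beta density is monotone increasing on [0,1]; the mode is at 1.
Mean = 10/(10+1) = 0.909.
Difference = 0.909 − 1.000 = -0.091.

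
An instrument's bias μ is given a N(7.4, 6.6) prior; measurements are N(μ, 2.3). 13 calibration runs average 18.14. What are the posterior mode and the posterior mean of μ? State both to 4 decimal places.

μ_MAP = 17.8596, E[μ|data] = 17.8596

Posterior for μ is Normal. Precision-weighted mean: (1/6.6·7.4 + 13/2.3·18.14) / (1/6.6 + 13/2.3) = 17.8596.
A Normal posterior is symmetric, so mode = mean.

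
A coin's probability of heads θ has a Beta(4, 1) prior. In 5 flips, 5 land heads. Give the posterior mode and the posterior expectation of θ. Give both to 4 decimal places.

MAP = 1.0000; posterior mean = 0.9000

Posterior: Beta(4+5, 1+0) = Beta(9, 1).
Since β = 1 ≤ 1 and α > 1, the Beta density is monotone increasing on [0,1]; the mode is at 1.
Mean = 9/(9+1) = 0.9000.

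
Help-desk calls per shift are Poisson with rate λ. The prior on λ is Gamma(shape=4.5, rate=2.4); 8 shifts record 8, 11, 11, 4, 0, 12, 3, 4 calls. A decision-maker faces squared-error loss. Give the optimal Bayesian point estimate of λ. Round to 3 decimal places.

5.529

Σ counts = 53. Posterior: Gamma(shape = 4.5+53 = 57.5, rate = 2.4+8 = 10.4).
Mode = (α−1)/β = 56.5/10.4 = 5.433.
Mean = α/β = 57.5/10.4 = 5.529.
Squared-error loss ⇒ the optimal estimator is the posterior mean.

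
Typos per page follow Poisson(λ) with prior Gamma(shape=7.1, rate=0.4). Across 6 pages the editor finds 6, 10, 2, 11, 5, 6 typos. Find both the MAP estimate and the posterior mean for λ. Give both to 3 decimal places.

Σ counts = 40. Posterior: Gamma(shape = 7.1+40 = 47.1, rate = 0.4+6 = 6.4).
Mode = (α−1)/β = 46.1/6.4 = 7.203.
Mean = α/β = 47.1/6.4 = 7.359.
The mean is pulled above the mode by the posterior's right skew.

λ_MAP = 7.203, E[λ|data] = 7.359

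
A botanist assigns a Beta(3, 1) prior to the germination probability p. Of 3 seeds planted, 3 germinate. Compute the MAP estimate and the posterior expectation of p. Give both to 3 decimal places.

p_MAP = 1.000, E[p|data] = 0.857

Posterior: Beta(3+3, 1+0) = Beta(6, 1).
Since β = 1 ≤ 1 and α > 1, the Beta density is monotone increasing on [0,1]; the mode is at 1.
Mean = 6/(6+1) = 0.857.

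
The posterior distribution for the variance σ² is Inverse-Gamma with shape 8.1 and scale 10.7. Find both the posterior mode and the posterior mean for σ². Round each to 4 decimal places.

Mode = β/(α+1) = 10.7/9.1 = 1.1758.
Mean = β/(α−1) = 10.7/7.1 = 1.5070.
The mean is pulled above the mode by the posterior's right skew.

MAP = 1.1758; posterior mean = 1.5070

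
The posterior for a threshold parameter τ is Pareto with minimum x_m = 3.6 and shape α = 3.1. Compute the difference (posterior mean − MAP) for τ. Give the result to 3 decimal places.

The Pareto density is strictly decreasing on [x_m, ∞), so the mode is x_m = 3.600.
Mean = α·x_m/(α−1) = 3.1·3.6/2.1 = 5.314.
Difference = 5.314 − 3.600 = 1.714.
The mean is pulled above the mode by the posterior's right skew.

1.714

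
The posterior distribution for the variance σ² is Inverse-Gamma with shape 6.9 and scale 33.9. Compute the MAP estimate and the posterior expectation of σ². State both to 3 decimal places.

MAP estimate = 4.291, posterior expectation = 5.746

Mode = β/(α+1) = 33.9/7.9 = 4.291.
Mean = β/(α−1) = 33.9/5.9 = 5.746.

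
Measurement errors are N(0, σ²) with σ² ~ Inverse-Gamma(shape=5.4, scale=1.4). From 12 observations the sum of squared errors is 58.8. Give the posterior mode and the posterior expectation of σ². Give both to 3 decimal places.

Posterior: Inverse-Gamma(shape = 5.4+12/2 = 11.4, scale = 1.4+58.8/2 = 30.8).
Mode = β/(α+1) = 30.8/12.4 = 2.484.
Mean = β/(α−1) = 30.8/10.4 = 2.962.
Mean > mode: the posterior has a right tail.

posterior mode = 2.484, posterior expectation = 2.962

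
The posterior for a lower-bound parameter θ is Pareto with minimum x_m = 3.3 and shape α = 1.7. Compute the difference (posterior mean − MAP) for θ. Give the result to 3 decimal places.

The Pareto density is strictly decreasing on [x_m, ∞), so the mode is x_m = 3.300.
Mean = α·x_m/(α−1) = 1.7·3.3/0.7 = 8.014.
Difference = 8.014 − 3.300 = 4.714.
The posterior is right-skewed, so the mean exceeds the mode.

4.714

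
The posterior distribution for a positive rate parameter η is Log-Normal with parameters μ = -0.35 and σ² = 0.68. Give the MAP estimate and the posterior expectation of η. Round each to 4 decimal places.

MAP = 0.3570; posterior mean = 0.9900

Mode = exp(μ − σ²) = exp(-1.03) = 0.3570.
Mean = exp(μ + σ²/2) = exp(-0.010) = 0.9900.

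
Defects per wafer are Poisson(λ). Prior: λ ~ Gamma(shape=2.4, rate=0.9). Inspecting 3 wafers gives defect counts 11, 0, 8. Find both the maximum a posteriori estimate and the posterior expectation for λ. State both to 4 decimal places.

Σ counts = 19. Posterior: Gamma(shape = 2.4+19 = 21.4, rate = 0.9+3 = 3.9).
Mode = (α−1)/β = 20.4/3.9 = 5.2308.
Mean = α/β = 21.4/3.9 = 5.4872.

MAP = 5.2308; posterior mean = 5.4872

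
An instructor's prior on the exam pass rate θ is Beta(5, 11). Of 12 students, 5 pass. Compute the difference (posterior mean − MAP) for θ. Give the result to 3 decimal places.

0.011

Posterior: Beta(5+5, 11+7) = Beta(10, 18).
Mode = (10−1)/(10+18−2) = 9/26 = 0.346.
Mean = 10/(10+18) = 10/28 = 0.357.
Difference = 0.357 − 0.346 = 0.011.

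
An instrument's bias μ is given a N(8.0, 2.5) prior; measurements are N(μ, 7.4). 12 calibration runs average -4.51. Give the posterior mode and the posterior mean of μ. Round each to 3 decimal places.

MAP: -2.035. Posterior mean: -2.035.

Posterior for μ is Normal. Precision-weighted mean: (1/2.5·8.0 + 12/7.4·-4.51) / (1/2.5 + 12/7.4) = -2.035.
A Normal posterior is symmetric, so mode = mean.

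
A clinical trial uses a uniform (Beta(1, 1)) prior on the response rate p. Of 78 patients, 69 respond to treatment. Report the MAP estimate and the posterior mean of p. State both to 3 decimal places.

MAP = 0.885; posterior mean = 0.875

Posterior: Beta(1+69, 1+9) = Beta(70, 10).
Mode = (70−1)/(70+10−2) = 69/78 = 0.885.
Mean = 70/(70+10) = 70/80 = 0.875.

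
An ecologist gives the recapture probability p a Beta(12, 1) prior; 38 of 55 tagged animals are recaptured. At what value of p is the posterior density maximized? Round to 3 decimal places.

Posterior: Beta(12+38, 1+17) = Beta(50, 18).
Mode = (50−1)/(50+18−2) = 49/66 = 0.742.
Mean = 50/(50+18) = 50/68 = 0.735.
This is the posterior mode — the MAP estimate.

0.742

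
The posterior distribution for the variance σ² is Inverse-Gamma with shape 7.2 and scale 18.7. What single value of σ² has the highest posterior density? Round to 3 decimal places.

2.280

Mode = β/(α+1) = 18.7/8.2 = 2.280.
Mean = β/(α−1) = 18.7/6.2 = 3.016.
This is the posterior mode — the MAP estimate.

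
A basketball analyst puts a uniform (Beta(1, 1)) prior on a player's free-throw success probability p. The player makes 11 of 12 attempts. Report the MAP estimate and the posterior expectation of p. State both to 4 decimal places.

MAP estimate = 0.9167, posterior expectation = 0.8571

Posterior: Beta(1+11, 1+1) = Beta(12, 2).
Mode = (12−1)/(12+2−2) = 11/12 = 0.9167.
With a flat prior the MAP equals the MLE, 11/12.
Mean = 12/(12+2) = 12/14 = 0.8571.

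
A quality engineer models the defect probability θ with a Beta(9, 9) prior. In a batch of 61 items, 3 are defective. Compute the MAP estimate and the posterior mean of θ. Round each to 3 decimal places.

MAP = 0.143, posterior mean = 0.152

Posterior: Beta(9+3, 9+58) = Beta(12, 67).
Mode = (12−1)/(12+67−2) = 11/77 = 0.143.
Mean = 12/(12+67) = 12/79 = 0.152.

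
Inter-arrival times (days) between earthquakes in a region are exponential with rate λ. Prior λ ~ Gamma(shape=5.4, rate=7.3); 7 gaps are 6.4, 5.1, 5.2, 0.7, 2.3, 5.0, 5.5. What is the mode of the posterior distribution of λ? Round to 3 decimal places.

Σ times = 30.2. Posterior: Gamma(shape = 5.4+7 = 12.4, rate = 7.3+30.2 = 37.5).
Mode = (α−1)/β = 11.4/37.5 = 0.304.
Mean = α/β = 12.4/37.5 = 0.331.
This is the posterior mode — the MAP estimate.

0.304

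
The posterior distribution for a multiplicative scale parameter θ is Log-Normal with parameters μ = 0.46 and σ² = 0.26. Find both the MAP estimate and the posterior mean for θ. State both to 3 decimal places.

Mode = exp(μ − σ²) = exp(0.20) = 1.221.
Mean = exp(μ + σ²/2) = exp(0.590) = 1.804.
Mean > mode: the posterior has a right tail.

MAP estimate = 1.221, posterior mean = 1.804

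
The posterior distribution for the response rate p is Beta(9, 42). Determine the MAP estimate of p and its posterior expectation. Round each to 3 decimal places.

Mode = (9−1)/(9+42−2) = 8/49 = 0.163.
Mean = 9/(9+42) = 9/51 = 0.176.
Right-skewed posterior ⇒ mode < mean.

MAP estimate = 0.163, posterior expectation = 0.176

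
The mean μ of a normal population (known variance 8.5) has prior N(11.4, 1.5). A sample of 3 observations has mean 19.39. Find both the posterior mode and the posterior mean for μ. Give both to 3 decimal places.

Posterior for μ is Normal. Precision-weighted mean: (1/1.5·11.4 + 3/8.5·19.39) / (1/1.5 + 3/8.5) = 14.166.
A Normal posterior is symmetric, so mode = mean.

posterior mode = 14.166, posterior mean = 14.166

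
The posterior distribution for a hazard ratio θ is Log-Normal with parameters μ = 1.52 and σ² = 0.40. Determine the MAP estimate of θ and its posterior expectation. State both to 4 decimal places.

Mode = exp(μ − σ²) = exp(1.12) = 3.0649.
Mean = exp(μ + σ²/2) = exp(1.720) = 5.5845.

MAP = 3.0649; posterior mean = 5.5845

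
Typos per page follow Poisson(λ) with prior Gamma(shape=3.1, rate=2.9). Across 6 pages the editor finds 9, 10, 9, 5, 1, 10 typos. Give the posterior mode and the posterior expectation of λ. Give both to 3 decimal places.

Σ counts = 44. Posterior: Gamma(shape = 3.1+44 = 47.1, rate = 2.9+6 = 8.9).
Mode = (α−1)/β = 46.1/8.9 = 5.180.
Mean = α/β = 47.1/8.9 = 5.292.

MAP: 5.180. Posterior mean: 5.292.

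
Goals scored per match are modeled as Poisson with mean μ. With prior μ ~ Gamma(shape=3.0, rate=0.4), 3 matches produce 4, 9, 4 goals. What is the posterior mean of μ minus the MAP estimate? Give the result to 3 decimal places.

Σ counts = 17. Posterior: Gamma(shape = 3.0+17 = 20.0, rate = 0.4+3 = 3.4).
Mode = (α−1)/β = 19.0/3.4 = 5.588.
Mean = α/β = 20.0/3.4 = 5.882.
Difference = 5.882 − 5.588 = 0.294.
Right-skewed posterior ⇒ mode < mean.

0.294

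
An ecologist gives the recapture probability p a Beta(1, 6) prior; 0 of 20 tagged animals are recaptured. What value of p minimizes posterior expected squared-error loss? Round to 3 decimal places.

0.037

Posterior: Beta(1+0, 6+20) = Beta(1, 26).
Since α = 1 ≤ 1 and β > 1, the Beta density is monotone decreasing on [0,1]; the mode is at 0.
Mean = 1/(1+26) = 0.037.
Squared-error loss ⇒ the optimal estimator is the posterior mean.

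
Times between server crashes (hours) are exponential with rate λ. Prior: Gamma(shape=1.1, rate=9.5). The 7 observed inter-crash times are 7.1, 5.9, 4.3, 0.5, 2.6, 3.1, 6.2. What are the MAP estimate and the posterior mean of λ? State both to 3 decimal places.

MAP = 0.181; posterior mean = 0.207

Σ times = 29.7. Posterior: Gamma(shape = 1.1+7 = 8.1, rate = 9.5+29.7 = 39.2).
Mode = (α−1)/β = 7.1/39.2 = 0.181.
Mean = α/β = 8.1/39.2 = 0.207.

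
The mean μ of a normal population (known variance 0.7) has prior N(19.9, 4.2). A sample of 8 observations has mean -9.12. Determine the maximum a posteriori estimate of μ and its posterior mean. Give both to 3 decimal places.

Posterior for μ is Normal. Precision-weighted mean: (1/4.2·19.9 + 8/0.7·-9.12) / (1/4.2 + 8/0.7) = -8.528.
A Normal posterior is symmetric, so mode = mean.

MAP = -8.528; posterior mean = -8.528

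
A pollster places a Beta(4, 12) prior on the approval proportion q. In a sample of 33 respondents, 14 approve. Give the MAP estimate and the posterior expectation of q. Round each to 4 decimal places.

MAP: 0.3617. Posterior mean: 0.3673.

Posterior: Beta(4+14, 12+19) = Beta(18, 31).
Mode = (18−1)/(18+31−2) = 17/47 = 0.3617.
Mean = 18/(18+31) = 18/49 = 0.3673.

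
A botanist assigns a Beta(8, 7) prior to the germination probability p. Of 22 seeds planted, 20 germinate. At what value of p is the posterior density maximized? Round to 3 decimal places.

Posterior: Beta(8+20, 7+2) = Beta(28, 9).
Mode = (28−1)/(28+9−2) = 27/35 = 0.771.
Mean = 28/(28+9) = 28/37 = 0.757.
This is the posterior mode — the MAP estimate.

0.771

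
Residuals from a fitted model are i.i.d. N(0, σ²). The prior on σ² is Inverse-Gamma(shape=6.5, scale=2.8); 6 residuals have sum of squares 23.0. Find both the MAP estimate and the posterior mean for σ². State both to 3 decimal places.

MAP: 1.362. Posterior mean: 1.682.

Posterior: Inverse-Gamma(shape = 6.5+6/2 = 9.5, scale = 2.8+23.0/2 = 14.3).
Mode = β/(α+1) = 14.3/10.5 = 1.362.
Mean = β/(α−1) = 14.3/8.5 = 1.682.
Right-skewed posterior ⇒ mode < mean.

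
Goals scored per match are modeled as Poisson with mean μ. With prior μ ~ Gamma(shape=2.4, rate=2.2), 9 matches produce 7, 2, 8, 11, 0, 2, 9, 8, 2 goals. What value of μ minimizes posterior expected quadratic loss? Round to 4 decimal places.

4.5893

Σ counts = 49. Posterior: Gamma(shape = 2.4+49 = 51.4, rate = 2.2+9 = 11.2).
Mode = (α−1)/β = 50.4/11.2 = 4.5000.
Mean = α/β = 51.4/11.2 = 4.5893.
Quadratic loss ⇒ the optimal estimator is the posterior mean.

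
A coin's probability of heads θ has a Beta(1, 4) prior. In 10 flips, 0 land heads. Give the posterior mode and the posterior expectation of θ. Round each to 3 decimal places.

MAP = 0.000, posterior mean = 0.067

Posterior: Beta(1+0, 4+10) = Beta(1, 14).
Since α = 1 ≤ 1 and β > 1, the Beta density is monotone decreasing on [0,1]; the mode is at 0.
Mean = 1/(1+14) = 0.067.
The posterior is right-skewed, so the mean exceeds the mode.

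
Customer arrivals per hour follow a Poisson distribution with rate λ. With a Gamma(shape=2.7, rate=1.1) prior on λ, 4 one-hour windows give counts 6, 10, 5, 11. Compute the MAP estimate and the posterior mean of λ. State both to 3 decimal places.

Σ counts = 32. Posterior: Gamma(shape = 2.7+32 = 34.7, rate = 1.1+4 = 5.1).
Mode = (α−1)/β = 33.7/5.1 = 6.608.
Mean = α/β = 34.7/5.1 = 6.804.
Right-skewed posterior ⇒ mode < mean.

λ_MAP = 6.608, E[λ|data] = 6.804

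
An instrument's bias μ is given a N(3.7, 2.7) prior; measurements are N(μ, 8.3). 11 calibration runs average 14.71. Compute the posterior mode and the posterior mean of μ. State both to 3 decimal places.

MAP = 12.305; posterior mean = 12.305

Posterior for μ is Normal. Precision-weighted mean: (1/2.7·3.7 + 11/8.3·14.71) / (1/2.7 + 11/8.3) = 12.305.
A Normal posterior is symmetric, so mode = mean.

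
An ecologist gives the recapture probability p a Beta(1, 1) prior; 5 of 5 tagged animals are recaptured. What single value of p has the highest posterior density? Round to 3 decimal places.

1.000

Posterior: Beta(1+5, 1+0) = Beta(6, 1).
Since β = 1 ≤ 1 and α > 1, the Beta density is monotone increasing on [0,1]; the mode is at 1.
Mean = 6/(6+1) = 0.857.
This is the posterior mode — the MAP estimate.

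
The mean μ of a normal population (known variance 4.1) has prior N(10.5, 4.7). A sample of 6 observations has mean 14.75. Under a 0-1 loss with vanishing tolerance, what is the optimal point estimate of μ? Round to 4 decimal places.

14.2105

Posterior for μ is Normal. Precision-weighted mean: (1/4.7·10.5 + 6/4.1·14.75) / (1/4.7 + 6/4.1) = 14.2105.
A Normal posterior is symmetric, so mode = mean.
This is the posterior mode — the MAP estimate.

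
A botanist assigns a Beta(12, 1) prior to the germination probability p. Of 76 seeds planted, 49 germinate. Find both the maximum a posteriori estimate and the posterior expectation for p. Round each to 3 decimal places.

Posterior: Beta(12+49, 1+27) = Beta(61, 28).
Mode = (61−1)/(61+28−2) = 60/87 = 0.690.
Mean = 61/(61+28) = 61/89 = 0.685.

maximum a posteriori estimate = 0.690, posterior expectation = 0.685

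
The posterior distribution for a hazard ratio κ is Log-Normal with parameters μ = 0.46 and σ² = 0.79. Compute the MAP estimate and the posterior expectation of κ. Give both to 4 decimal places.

Mode = exp(μ − σ²) = exp(-0.33) = 0.7189.
Mean = exp(μ + σ²/2) = exp(0.855) = 2.3514.

κ_MAP = 0.7189, E[κ|data] = 2.3514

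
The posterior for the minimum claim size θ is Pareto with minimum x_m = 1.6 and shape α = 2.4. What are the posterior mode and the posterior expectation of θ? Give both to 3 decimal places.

MAP: 1.600. Posterior mean: 2.743.

The Pareto density is strictly decreasing on [x_m, ∞), so the mode is x_m = 1.600.
Mean = α·x_m/(α−1) = 2.4·1.6/1.4 = 2.743.
The posterior is right-skewed, so the mean exceeds the mode.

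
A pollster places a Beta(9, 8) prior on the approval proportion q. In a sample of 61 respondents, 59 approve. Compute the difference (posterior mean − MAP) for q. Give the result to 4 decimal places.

-0.0098

Posterior: Beta(9+59, 8+2) = Beta(68, 10).
Mode = (68−1)/(68+10−2) = 67/76 = 0.8816.
Mean = 68/(68+10) = 68/78 = 0.8718.
Difference = 0.8718 − 0.8816 = -0.0098.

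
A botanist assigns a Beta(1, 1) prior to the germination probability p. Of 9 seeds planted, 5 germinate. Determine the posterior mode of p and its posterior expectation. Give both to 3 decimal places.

Posterior: Beta(1+5, 1+4) = Beta(6, 5).
Mode = (6−1)/(6+5−2) = 5/9 = 0.556.
With a flat prior the MAP equals the MLE, 5/9.
Mean = 6/(6+5) = 6/11 = 0.545.
Left-skewed posterior ⇒ mean < mode.

p_MAP = 0.556, E[p|data] = 0.545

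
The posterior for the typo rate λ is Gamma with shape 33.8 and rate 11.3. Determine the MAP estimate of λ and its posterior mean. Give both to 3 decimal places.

Mode = (α−1)/β = 32.8/11.3 = 2.903.
Mean = α/β = 33.8/11.3 = 2.991.

MAP: 2.903. Posterior mean: 2.991.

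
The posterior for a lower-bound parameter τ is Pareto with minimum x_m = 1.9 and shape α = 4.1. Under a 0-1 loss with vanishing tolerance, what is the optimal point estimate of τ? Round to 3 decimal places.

The Pareto density is strictly decreasing on [x_m, ∞), so the mode is x_m = 1.900.
Mean = α·x_m/(α−1) = 4.1·1.9/3.1 = 2.513.
This is the posterior mode — the MAP estimate.

1.900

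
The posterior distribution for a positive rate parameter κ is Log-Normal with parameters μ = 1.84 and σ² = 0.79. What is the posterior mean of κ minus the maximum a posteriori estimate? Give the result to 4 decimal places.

6.4888

Mode = exp(μ − σ²) = exp(1.05) = 2.8577.
Mean = exp(μ + σ²/2) = exp(2.235) = 9.3465.
Difference = 9.3465 − 2.8577 = 6.4888.
Right-skewed posterior ⇒ mode < mean.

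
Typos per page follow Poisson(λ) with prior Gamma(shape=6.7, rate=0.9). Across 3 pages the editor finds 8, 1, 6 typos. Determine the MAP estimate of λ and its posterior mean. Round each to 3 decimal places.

λ_MAP = 5.308, E[λ|data] = 5.564

Σ counts = 15. Posterior: Gamma(shape = 6.7+15 = 21.7, rate = 0.9+3 = 3.9).
Mode = (α−1)/β = 20.7/3.9 = 5.308.
Mean = α/β = 21.7/3.9 = 5.564.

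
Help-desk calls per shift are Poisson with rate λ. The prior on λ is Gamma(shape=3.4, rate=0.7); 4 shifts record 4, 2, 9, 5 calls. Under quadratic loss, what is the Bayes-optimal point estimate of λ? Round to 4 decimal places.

Σ counts = 20. Posterior: Gamma(shape = 3.4+20 = 23.4, rate = 0.7+4 = 4.7).
Mode = (α−1)/β = 22.4/4.7 = 4.7660.
Mean = α/β = 23.4/4.7 = 4.9787.
Quadratic loss ⇒ the optimal estimator is the posterior mean.

4.9787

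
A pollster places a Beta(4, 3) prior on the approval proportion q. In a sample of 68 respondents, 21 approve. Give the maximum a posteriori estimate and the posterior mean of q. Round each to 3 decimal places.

MAP = 0.329; posterior mean = 0.333

Posterior: Beta(4+21, 3+47) = Beta(25, 50).
Mode = (25−1)/(25+50−2) = 24/73 = 0.329.
Mean = 25/(25+50) = 25/75 = 0.333.
The mean is pulled above the mode by the posterior's right skew.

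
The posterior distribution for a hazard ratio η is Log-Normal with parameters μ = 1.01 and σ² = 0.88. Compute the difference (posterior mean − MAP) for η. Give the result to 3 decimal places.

3.124

Mode = exp(μ − σ²) = exp(0.13) = 1.139.
Mean = exp(μ + σ²/2) = exp(1.450) = 4.263.
Difference = 4.263 − 1.139 = 3.124.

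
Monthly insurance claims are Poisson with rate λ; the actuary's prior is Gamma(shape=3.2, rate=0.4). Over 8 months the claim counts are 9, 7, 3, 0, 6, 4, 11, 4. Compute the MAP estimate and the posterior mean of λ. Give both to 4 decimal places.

MAP estimate = 5.5000, posterior mean = 5.6190

Σ counts = 44. Posterior: Gamma(shape = 3.2+44 = 47.2, rate = 0.4+8 = 8.4).
Mode = (α−1)/β = 46.2/8.4 = 5.5000.
Mean = α/β = 47.2/8.4 = 5.6190.
Mean > mode: the posterior has a right tail.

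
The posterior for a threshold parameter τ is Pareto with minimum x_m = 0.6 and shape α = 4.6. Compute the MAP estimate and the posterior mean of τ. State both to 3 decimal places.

MAP estimate = 0.600, posterior mean = 0.767

The Pareto density is strictly decreasing on [x_m, ∞), so the mode is x_m = 0.600.
Mean = α·x_m/(α−1) = 4.6·0.6/3.6 = 0.767.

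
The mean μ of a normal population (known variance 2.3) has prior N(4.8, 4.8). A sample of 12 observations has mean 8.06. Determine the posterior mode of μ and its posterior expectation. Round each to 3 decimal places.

MAP: 7.935. Posterior mean: 7.935.

Posterior for μ is Normal. Precision-weighted mean: (1/4.8·4.8 + 12/2.3·8.06) / (1/4.8 + 12/2.3) = 7.935.
A Normal posterior is symmetric, so mode = mean.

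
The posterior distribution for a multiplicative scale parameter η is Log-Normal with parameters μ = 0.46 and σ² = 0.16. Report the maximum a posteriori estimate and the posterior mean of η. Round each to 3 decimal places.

MAP: 1.350. Posterior mean: 1.716.

Mode = exp(μ − σ²) = exp(0.30) = 1.350.
Mean = exp(μ + σ²/2) = exp(0.540) = 1.716.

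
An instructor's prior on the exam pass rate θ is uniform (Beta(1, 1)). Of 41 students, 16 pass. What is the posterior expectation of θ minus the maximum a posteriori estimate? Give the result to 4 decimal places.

Posterior: Beta(1+16, 1+25) = Beta(17, 26).
Mode = (17−1)/(17+26−2) = 16/41 = 0.3902.
With a flat prior the MAP equals the MLE, 16/41.
Mean = 17/(17+26) = 17/43 = 0.3953.
Difference = 0.3953 − 0.3902 = 0.0051.
Right-skewed posterior ⇒ mode < mean.

0.0051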